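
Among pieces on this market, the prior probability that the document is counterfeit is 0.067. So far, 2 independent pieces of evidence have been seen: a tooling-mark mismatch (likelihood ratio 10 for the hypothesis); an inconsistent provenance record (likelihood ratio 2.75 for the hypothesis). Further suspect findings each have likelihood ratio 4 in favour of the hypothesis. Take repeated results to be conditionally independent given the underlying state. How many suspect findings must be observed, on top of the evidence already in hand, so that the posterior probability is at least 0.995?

Prior odds = 0.067/0.933 = 67/933.
Combined Bayes factor of the evidence already in hand = 10 × 2.75 = 27.5.
Odds after that evidence = (67/933) × 27.5 = 3685/1866.
Target odds = 0.995/0.005 = 199.
Need 4ⁿ ≥ 199 ÷ (3685/1866) = 371334/3685.
4³ = 64 falls short of 371334/3685 but 4⁴ = 256 reaches it, so n = 4.

4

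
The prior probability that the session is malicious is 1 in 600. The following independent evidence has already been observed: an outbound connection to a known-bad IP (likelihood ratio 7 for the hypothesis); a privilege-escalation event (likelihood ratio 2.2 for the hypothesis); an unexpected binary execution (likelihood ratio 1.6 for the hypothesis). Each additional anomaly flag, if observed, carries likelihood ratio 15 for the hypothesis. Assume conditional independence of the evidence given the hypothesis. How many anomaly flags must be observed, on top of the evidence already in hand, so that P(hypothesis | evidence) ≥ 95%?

Prior odds = (1/600)/(599/600) = 1/599.
Combined Bayes factor of the evidence already in hand = 7 × 2.2 × 1.6 = 24.64.
Odds after that evidence = (1/599) × 24.64 = 616/14975.
Target odds = 0.95/0.05 = 19.
Need 15ⁿ ≥ 19 ÷ (616/14975) = 284525/616.
15² = 225 falls short of 284525/616 but 15³ = 3375 reaches it, so n = 3.

3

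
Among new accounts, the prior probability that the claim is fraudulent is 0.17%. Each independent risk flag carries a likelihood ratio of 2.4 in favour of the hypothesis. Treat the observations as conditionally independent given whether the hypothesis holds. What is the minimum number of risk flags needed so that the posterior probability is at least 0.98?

Prior odds: 0.0017 ÷ 0.9983 = 17/9983.
Likelihood ratio per risk flag = 2.4.
Target posterior odds = 0.98/0.02 = 49.
Need (17/9983) × 2.4ⁿ ≥ 49, i.e. 2.4ⁿ ≥ 489167/17.
2.4¹¹ ≈15216.8 falls short of 489167/17 but 2.4¹² ≈36520.3 reaches it, so n = 12.

12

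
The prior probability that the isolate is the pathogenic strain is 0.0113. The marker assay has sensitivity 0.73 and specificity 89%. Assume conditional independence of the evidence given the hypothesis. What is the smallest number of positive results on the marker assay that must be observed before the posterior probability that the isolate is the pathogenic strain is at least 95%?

4

Prior odds: 0.0113 ÷ 0.9887 = 113/9887.
False-positive rate = 1 − 0.89 = 0.11; likelihood ratio of a positive = 0.73/0.11 = 73/11.
Target posterior odds = 0.95/0.05 = 19.
Require (73/11)ⁿ ≥ 19 ÷ (113/9887) = 187853/113.
(73/11)³ = 389017/1331 falls short of 187853/113 but (73/11)⁴ = 28398241/14641 reaches it, so n = 4.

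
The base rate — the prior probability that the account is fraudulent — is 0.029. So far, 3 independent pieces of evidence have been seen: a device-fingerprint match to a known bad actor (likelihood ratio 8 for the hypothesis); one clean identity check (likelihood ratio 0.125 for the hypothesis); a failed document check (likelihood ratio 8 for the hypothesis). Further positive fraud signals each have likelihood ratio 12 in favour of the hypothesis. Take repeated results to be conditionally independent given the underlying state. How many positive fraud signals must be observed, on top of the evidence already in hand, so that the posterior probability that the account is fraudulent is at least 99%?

3

Prior odds = 0.029/0.971 = 29/971.
Combined Bayes factor of the evidence already in hand = 8 × 0.125 × 8 = 8.
Odds after that evidence = (29/971) × 8 = 232/971.
Target odds = 0.99/0.01 = 99.
Need 12ⁿ ≥ 99 ÷ (232/971) = 96129/232.
12² = 144 falls short of 96129/232 but 12³ = 1728 reaches it, so n = 3.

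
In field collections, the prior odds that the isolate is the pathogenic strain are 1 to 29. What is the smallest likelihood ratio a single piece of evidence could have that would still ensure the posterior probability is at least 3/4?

87

Prior odds = 1/29.
Target odds = 0.75/0.25 = 3.
Required Bayes factor = 3 ÷ (1/29) = 87.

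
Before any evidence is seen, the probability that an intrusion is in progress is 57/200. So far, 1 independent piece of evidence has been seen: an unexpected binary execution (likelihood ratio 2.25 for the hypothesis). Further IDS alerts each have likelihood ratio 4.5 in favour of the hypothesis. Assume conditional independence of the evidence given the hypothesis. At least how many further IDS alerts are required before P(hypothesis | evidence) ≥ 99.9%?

5

Prior odds = 0.285/0.715 = 57/143.
Bayes factor of the evidence already in hand = 2.25.
Odds after that evidence = (57/143) × 2.25 = 513/572.
Target odds = 0.999/0.001 = 999.
Need 4.5ⁿ ≥ 999 ÷ (513/572) = 21164/19.
4.5⁴ = 410.0625 falls short of 21164/19 but 4.5⁵ = 1845.28125 reaches it, so n = 5.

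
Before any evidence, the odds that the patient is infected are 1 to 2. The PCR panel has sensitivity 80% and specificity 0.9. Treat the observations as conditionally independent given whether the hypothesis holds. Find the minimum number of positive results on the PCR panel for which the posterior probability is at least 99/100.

Prior odds = 0.5.
False-positive rate = 1 − 0.9 = 0.1; likelihood ratio of a positive = 0.8/0.1 = 8.
Target posterior odds = 0.99/0.01 = 99.
Require 8ⁿ ≥ 99 ÷ 0.5 = 198.
8² = 64 falls short of 198 but 8³ = 512 reaches it, so n = 3.

3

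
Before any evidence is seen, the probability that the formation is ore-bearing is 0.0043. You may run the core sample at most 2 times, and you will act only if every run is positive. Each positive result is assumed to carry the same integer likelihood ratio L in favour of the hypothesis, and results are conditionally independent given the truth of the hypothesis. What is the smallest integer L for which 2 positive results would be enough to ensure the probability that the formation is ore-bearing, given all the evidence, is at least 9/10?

Prior odds = 0.0043/0.9957 = 43/9957.
Target odds = 0.9/0.1 = 9.
Need L² ≥ 9 ÷ (43/9957) = 89613/43.
45² = 2025 < 89613/43 ≤ 2116 = 46², so L = 46.

46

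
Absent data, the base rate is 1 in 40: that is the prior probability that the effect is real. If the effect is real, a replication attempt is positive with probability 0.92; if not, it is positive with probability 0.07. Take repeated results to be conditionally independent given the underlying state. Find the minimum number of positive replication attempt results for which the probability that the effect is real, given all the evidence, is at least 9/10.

Prior odds = 0.025/0.975 = 1/39.
Likelihood ratio of a positive = 0.92/0.07 = 92/7.
Target posterior odds = 0.9/0.1 = 9.
Require (92/7)ⁿ ≥ 9 ÷ (1/39) = 351.
(92/7)² = 8464/49 falls short of 351 but (92/7)³ = 778688/343 reaches it, so n = 3.

3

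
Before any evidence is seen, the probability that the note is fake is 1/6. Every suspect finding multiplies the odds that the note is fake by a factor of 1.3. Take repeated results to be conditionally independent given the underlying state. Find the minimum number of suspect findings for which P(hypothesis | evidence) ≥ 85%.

13

Prior odds = (1/6)/(5/6) = 0.2.
Likelihood ratio per suspect finding = 1.3.
Target odds: 0.85 ÷ 0.15 = 17/3.
Require 1.3ⁿ ≥ 17/3 ÷ 0.2 = 85/3.
1.3¹² ≈23.2981 falls short of 85/3 but 1.3¹³ ≈30.2875 reaches it, so n = 13.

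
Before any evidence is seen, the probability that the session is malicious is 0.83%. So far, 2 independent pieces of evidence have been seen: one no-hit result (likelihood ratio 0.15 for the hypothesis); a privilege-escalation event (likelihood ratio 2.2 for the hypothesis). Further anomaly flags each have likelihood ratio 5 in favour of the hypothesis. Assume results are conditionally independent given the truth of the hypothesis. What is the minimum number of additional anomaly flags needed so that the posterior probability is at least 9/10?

Prior odds = 0.0083/0.9917 = 83/9917.
Combined Bayes factor of the evidence already in hand = 0.15 × 2.2 = 0.33.
Odds after that evidence = (83/9917) × 0.33 = 2739/991700.
Target odds = 0.9/0.1 = 9.
Need 5ⁿ ≥ 9 ÷ (2739/991700) = 2975100/913.
5⁵ = 3125 falls short of 2975100/913 but 5⁶ = 15625 reaches it, so n = 6.

6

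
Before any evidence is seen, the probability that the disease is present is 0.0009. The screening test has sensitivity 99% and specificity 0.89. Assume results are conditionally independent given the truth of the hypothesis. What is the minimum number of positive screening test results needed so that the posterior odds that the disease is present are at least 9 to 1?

Prior odds: 0.0009 ÷ 0.9991 = 9/9991.
False-positive rate = 1 − 0.89 = 0.11; likelihood ratio of a positive = 0.99/0.11 = 9.
Target odds = 9.
Require 9ⁿ ≥ 9 ÷ (9/9991) = 9991.
9⁴ = 6561 falls short of 9991 but 9⁵ = 59049 reaches it, so n = 5.

5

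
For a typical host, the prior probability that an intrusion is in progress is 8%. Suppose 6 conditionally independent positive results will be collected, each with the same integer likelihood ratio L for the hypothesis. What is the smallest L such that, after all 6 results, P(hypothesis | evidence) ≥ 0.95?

Prior odds = 0.08/0.92 = 2/23.
Target odds = 0.95/0.05 = 19.
Need L⁶ ≥ 19 ÷ (2/23) = 218.5.
2⁶ = 64 < 218.5 ≤ 729 = 3⁶, so L = 3.

3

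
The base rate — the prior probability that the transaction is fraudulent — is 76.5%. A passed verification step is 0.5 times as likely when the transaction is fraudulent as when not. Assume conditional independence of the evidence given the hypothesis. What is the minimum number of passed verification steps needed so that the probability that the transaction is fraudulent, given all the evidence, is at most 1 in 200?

10

Prior odds: 0.765 ÷ 0.235 = 153/47.
Likelihood ratio per passed verification step = 0.5.
Target posterior odds = 0.005/0.995 = 1/199.
Need (153/47) × 0.5ⁿ ≤ 1/199, i.e. 0.5ⁿ ≤ 47/30447.
0.5⁹ = 0.001953125 is still above 47/30447 but 0.5¹⁰ = 1/1024 is at or below it, so n = 10.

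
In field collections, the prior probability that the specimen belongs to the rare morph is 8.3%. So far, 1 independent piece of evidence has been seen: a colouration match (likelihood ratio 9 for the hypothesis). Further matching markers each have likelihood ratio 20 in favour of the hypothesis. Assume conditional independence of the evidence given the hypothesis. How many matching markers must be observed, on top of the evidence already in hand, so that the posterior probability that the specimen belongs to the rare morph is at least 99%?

2

Prior odds = 0.083/0.917 = 83/917.
Bayes factor of the evidence already in hand = 9.
Odds after that evidence = (83/917) × 9 = 747/917.
Target odds = 0.99/0.01 = 99.
Need 20ⁿ ≥ 99 ÷ (747/917) = 10087/83.
20¹ = 20 falls short of 10087/83 but 20² = 400 reaches it, so n = 2.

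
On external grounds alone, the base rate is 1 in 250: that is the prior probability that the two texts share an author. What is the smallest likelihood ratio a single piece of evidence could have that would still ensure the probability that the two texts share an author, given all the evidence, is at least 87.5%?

1743

Prior odds = 0.004/0.996 = 1/249.
Target odds = 0.875/0.125 = 7.
Required Bayes factor = 7 ÷ (1/249) = 1743.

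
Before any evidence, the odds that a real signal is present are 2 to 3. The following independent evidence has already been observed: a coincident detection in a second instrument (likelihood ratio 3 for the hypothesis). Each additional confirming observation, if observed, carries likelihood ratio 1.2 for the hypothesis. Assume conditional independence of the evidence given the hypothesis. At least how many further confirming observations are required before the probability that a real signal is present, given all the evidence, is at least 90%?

Prior odds = 2/3.
Bayes factor of the evidence already in hand = 3.
Odds after that evidence = (2/3) × 3 = 2.
Target odds = 0.9/0.1 = 9.
Need 1.2ⁿ ≥ 9 ÷ 2 = 4.5.
1.2⁸ = 1679616/390625 falls short of 4.5 but 1.2⁹ = 10077696/1953125 reaches it, so n = 9.

9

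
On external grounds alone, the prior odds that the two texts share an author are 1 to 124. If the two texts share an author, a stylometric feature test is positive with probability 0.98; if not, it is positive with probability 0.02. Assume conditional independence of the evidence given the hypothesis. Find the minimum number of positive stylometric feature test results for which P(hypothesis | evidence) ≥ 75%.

2

Prior odds = 1/124.
Likelihood ratio of a positive = 0.98/0.02 = 49.
Target posterior odds = 0.75/0.25 = 3.
Need (1/124) × 49ⁿ ≥ 3, i.e. 49ⁿ ≥ 372.
49¹ = 49 falls short of 372 but 49² = 2401 reaches it, so n = 2.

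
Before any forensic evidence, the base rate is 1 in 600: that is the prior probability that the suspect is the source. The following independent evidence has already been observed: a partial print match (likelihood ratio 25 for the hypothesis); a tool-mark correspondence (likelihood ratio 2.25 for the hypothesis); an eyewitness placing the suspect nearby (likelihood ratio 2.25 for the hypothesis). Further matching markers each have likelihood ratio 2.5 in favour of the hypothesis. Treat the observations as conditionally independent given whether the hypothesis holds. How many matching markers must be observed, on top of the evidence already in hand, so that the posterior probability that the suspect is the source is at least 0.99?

7

Prior odds = (1/600)/(599/600) = 1/599.
Combined Bayes factor of the evidence already in hand = 25 × 2.25 × 2.25 = 126.5625.
Odds after that evidence = (1/599) × 126.5625 = 2025/9584.
Target odds = 0.99/0.01 = 99.
Need 2.5ⁿ ≥ 99 ÷ (2025/9584) = 105424/225.
2.5⁶ = 244.140625 falls short of 105424/225 but 2.5⁷ = 610.3515625 reaches it, so n = 7.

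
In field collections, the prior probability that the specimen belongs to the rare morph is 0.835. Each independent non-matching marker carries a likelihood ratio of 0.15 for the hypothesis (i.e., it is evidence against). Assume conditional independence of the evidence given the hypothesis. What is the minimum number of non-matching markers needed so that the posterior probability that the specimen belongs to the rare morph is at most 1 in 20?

3

Prior odds: 0.835 ÷ 0.165 = 167/33.
Likelihood ratio per non-matching marker = 0.15.
Target posterior odds = 0.05/0.95 = 1/19.
Need (167/33) × 0.15ⁿ ≤ 1/19, i.e. 0.15ⁿ ≤ 33/3173.
0.15² = 0.0225 is still above 33/3173 but 0.15³ = 0.003375 is at or below it, so n = 3.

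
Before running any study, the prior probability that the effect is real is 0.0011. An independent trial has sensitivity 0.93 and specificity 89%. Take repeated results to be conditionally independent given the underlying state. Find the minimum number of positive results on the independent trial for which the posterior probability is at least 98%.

6

Prior odds: 0.0011 ÷ 0.9989 = 11/9989.
False-positive rate = 1 − 0.89 = 0.11; likelihood ratio of a positive = 0.93/0.11 = 93/11.
Target odds: 0.98 ÷ 0.02 = 49.
Require (93/11)ⁿ ≥ 49 ÷ (11/9989) = 489461/11.
(93/11)⁵ ≈43196.8 falls short of 489461/11 but (93/11)⁶ ≈365209 reaches it, so n = 6.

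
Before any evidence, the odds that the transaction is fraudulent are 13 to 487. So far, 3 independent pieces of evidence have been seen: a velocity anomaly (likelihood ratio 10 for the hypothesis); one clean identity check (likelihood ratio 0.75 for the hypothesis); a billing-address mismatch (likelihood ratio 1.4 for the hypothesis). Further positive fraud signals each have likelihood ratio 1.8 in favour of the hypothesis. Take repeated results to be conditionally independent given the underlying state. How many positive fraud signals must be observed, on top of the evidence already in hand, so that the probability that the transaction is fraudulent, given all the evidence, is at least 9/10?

Prior odds = 13/487.
Combined Bayes factor of the evidence already in hand = 10 × 0.75 × 1.4 = 10.5.
Odds after that evidence = (13/487) × 10.5 = 273/974.
Target odds = 0.9/0.1 = 9.
Need 1.8ⁿ ≥ 9 ÷ (273/974) = 2922/91.
1.8⁵ = 18.89568 falls short of 2922/91 but 1.8⁶ = 531441/15625 reaches it, so n = 6.

6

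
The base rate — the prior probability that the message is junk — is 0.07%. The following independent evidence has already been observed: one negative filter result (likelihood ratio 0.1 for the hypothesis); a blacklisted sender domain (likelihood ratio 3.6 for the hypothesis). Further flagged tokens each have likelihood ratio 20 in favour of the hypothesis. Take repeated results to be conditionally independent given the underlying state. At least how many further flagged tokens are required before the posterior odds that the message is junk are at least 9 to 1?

Prior odds = 0.0007/0.9993 = 7/9993.
Combined Bayes factor of the evidence already in hand = 0.1 × 3.6 = 0.36.
Odds after that evidence = (7/9993) × 0.36 = 21/83275.
Target odds = 9.
Need 20ⁿ ≥ 9 ÷ (21/83275) = 249825/7.
20³ = 8000 falls short of 249825/7 but 20⁴ = 160000 reaches it, so n = 4.

4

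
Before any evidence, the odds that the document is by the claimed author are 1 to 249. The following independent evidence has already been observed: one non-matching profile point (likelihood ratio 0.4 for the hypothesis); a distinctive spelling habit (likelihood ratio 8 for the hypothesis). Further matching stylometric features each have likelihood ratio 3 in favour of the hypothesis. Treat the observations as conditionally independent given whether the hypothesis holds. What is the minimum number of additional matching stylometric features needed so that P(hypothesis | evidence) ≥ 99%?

Prior odds = 1/249.
Combined Bayes factor of the evidence already in hand = 0.4 × 8 = 3.2.
Odds after that evidence = (1/249) × 3.2 = 16/1245.
Target odds = 0.99/0.01 = 99.
Need 3ⁿ ≥ 99 ÷ (16/1245) = 7703.4375.
3⁸ = 6561 falls short of 7703.4375 but 3⁹ = 19683 reaches it, so n = 9.

9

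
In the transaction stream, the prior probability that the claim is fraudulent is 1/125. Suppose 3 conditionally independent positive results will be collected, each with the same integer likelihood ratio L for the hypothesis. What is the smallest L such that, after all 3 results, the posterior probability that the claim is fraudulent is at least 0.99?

Prior odds = 0.008/0.992 = 1/124.
Target odds = 0.99/0.01 = 99.
Need L³ ≥ 99 ÷ (1/124) = 12276.
23³ = 12167 < 12276 ≤ 13824 = 24³, so L = 24.

24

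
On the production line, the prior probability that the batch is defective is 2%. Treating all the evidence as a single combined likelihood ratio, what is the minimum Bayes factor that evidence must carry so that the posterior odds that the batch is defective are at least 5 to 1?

245

Prior odds = 0.02/0.98 = 1/49.
Target odds = 5.
Required Bayes factor = 5 ÷ (1/49) = 245.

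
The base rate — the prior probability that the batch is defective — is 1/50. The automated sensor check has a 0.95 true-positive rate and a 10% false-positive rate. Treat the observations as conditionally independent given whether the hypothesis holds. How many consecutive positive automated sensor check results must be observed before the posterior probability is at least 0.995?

5

Prior odds = 0.02/0.98 = 1/49.
Likelihood ratio of a positive result = 0.95/0.1 = 9.5.
Target odds: 0.995 ÷ 0.005 = 199.
Need (1/49) × 9.5ⁿ ≥ 199, i.e. 9.5ⁿ ≥ 9751.
9.5⁴ = 8145.0625 falls short of 9751 but 9.5⁵ = 77378.09375 reaches it, so n = 5.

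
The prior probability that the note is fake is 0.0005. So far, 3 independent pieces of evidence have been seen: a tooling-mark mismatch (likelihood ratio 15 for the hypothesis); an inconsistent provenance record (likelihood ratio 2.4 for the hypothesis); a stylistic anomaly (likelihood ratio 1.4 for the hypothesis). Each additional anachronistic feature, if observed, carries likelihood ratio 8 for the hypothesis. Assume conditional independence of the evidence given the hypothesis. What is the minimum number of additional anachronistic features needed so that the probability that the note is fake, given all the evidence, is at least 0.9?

3

Prior odds = 0.0005/0.9995 = 1/1999.
Combined Bayes factor of the evidence already in hand = 15 × 2.4 × 1.4 = 50.4.
Odds after that evidence = (1/1999) × 50.4 = 252/9995.
Target odds = 0.9/0.1 = 9.
Need 8ⁿ ≥ 9 ÷ (252/9995) = 9995/28.
8² = 64 falls short of 9995/28 but 8³ = 512 reaches it, so n = 3.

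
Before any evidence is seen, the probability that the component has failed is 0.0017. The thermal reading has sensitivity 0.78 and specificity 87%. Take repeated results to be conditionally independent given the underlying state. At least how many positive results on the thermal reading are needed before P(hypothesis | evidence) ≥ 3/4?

Prior odds = 0.0017/0.9983 = 17/9983.
False-positive rate = 1 − 0.87 = 0.13; likelihood ratio of a positive = 0.78/0.13 = 6.
Target odds: 0.75 ÷ 0.25 = 3.
Need (17/9983) × 6ⁿ ≥ 3, i.e. 6ⁿ ≥ 29949/17.
6⁴ = 1296 falls short of 29949/17 but 6⁵ = 7776 reaches it, so n = 5.

5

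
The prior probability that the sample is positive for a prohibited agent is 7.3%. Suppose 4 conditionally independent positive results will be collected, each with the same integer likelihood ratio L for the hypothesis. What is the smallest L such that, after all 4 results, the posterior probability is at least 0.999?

Prior odds = 0.073/0.927 = 73/927.
Target odds = 0.999/0.001 = 999.
Need L⁴ ≥ 999 ÷ (73/927) = 926073/73.
10⁴ = 10000 < 926073/73 ≤ 14641 = 11⁴, so L = 11.

11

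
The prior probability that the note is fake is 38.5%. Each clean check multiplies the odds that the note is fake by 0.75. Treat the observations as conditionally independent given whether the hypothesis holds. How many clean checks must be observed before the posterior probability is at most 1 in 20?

9

Prior odds: 0.385 ÷ 0.615 = 77/123.
Likelihood ratio per clean check = 0.75.
Target posterior odds = 0.05/0.95 = 1/19.
Require 0.75ⁿ ≤ 1/19 ÷ (77/123) = 123/1463.
0.75⁸ = 6561/65536 is still above 123/1463 but 0.75⁹ = 19683/262144 is at or below it, so n = 9.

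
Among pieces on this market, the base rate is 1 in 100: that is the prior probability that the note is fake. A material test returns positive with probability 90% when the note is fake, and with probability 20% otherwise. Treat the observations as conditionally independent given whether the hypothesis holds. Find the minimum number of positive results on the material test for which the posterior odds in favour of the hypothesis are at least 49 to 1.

Prior odds = 0.01/0.99 = 1/99.
Likelihood ratio of a positive result = 0.9/0.2 = 4.5.
Target odds = 49.
Need (1/99) × 4.5ⁿ ≥ 49, i.e. 4.5ⁿ ≥ 4851.
4.5⁵ = 1845.28125 falls short of 4851 but 4.5⁶ = 8303.765625 reaches it, so n = 6.

6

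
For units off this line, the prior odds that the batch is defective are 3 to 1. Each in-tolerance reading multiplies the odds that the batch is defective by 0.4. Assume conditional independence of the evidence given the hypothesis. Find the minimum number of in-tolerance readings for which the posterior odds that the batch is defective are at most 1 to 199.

7

Prior odds = 3.
Likelihood ratio per in-tolerance reading = 0.4.
Target odds = 1/199.
Need 3 × 0.4ⁿ ≤ 1/199, i.e. 0.4ⁿ ≤ 1/597.
0.4⁶ = 64/15625 is still above 1/597 but 0.4⁷ = 128/78125 is at or below it, so n = 7.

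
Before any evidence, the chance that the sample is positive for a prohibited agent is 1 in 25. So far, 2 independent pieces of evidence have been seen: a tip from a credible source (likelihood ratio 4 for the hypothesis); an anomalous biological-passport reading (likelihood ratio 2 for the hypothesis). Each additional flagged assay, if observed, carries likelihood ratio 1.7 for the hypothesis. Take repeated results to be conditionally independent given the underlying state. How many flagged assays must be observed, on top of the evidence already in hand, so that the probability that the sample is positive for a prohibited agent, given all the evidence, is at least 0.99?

Prior odds = 0.04/0.96 = 1/24.
Combined Bayes factor of the evidence already in hand = 4 × 2 = 8.
Odds after that evidence = (1/24) × 8 = 1/3.
Target odds = 0.99/0.01 = 99.
Need 1.7ⁿ ≥ 99 ÷ (1/3) = 297.
1.7¹⁰ ≈201.599 falls short of 297 but 1.7¹¹ ≈342.719 reaches it, so n = 11.

11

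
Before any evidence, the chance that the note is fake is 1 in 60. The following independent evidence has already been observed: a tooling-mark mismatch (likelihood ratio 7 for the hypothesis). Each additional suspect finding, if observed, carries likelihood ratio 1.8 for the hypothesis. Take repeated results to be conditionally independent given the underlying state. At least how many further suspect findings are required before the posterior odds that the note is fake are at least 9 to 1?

Prior odds = (1/60)/(59/60) = 1/59.
Bayes factor of the evidence already in hand = 7.
Odds after that evidence = (1/59) × 7 = 7/59.
Target odds = 9.
Need 1.8ⁿ ≥ 9 ÷ (7/59) = 531/7.
1.8⁷ = 4782969/78125 falls short of 531/7 but 1.8⁸ = 43046721/390625 reaches it, so n = 8.

8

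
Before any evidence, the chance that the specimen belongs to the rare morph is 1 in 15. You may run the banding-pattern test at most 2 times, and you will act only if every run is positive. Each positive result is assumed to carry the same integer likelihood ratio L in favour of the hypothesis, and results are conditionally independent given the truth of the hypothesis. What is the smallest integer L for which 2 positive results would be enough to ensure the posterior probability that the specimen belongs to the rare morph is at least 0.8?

Prior odds = (1/15)/(14/15) = 1/14.
Target odds = 0.8/0.2 = 4.
Need L² ≥ 4 ÷ (1/14) = 56.
7² = 49 < 56 ≤ 64 = 8², so L = 8.

8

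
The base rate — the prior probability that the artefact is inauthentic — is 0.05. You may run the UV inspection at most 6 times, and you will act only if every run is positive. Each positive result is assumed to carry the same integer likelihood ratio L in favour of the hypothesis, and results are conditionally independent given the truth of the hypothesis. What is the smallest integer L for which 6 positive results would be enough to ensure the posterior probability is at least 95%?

Prior odds = 0.05/0.95 = 1/19.
Target odds = 0.95/0.05 = 19.
Need L⁶ ≥ 19 ÷ (1/19) = 361.
2⁶ = 64 < 361 ≤ 729 = 3⁶, so L = 3.

3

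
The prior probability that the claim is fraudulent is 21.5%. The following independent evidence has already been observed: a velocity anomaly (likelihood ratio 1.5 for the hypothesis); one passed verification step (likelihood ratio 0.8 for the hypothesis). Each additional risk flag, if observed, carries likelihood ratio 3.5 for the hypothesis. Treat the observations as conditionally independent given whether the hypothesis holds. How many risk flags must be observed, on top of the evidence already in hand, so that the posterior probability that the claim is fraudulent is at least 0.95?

Prior odds = 0.215/0.785 = 43/157.
Combined Bayes factor of the evidence already in hand = 1.5 × 0.8 = 1.2.
Odds after that evidence = (43/157) × 1.2 = 258/785.
Target odds = 0.95/0.05 = 19.
Need 3.5ⁿ ≥ 19 ÷ (258/785) = 14915/258.
3.5³ = 42.875 falls short of 14915/258 but 3.5⁴ = 150.0625 reaches it, so n = 4.

4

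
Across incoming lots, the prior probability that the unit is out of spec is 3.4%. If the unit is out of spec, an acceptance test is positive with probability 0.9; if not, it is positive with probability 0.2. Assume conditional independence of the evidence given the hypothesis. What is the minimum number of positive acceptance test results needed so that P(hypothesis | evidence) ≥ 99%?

6

Prior odds: 0.034 ÷ 0.966 = 17/483.
Likelihood ratio of a positive = 0.9/0.2 = 4.5.
Target posterior odds = 0.99/0.01 = 99.
Need (17/483) × 4.5ⁿ ≥ 99, i.e. 4.5ⁿ ≥ 47817/17.
4.5⁵ = 1845.28125 falls short of 47817/17 but 4.5⁶ = 8303.765625 reaches it, so n = 6.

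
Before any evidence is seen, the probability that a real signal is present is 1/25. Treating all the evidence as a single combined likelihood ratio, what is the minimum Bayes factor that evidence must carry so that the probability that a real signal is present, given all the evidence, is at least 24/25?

576

Prior odds = 0.04/0.96 = 1/24.
Target odds = 0.96/0.04 = 24.
Required Bayes factor = 24 ÷ (1/24) = 576.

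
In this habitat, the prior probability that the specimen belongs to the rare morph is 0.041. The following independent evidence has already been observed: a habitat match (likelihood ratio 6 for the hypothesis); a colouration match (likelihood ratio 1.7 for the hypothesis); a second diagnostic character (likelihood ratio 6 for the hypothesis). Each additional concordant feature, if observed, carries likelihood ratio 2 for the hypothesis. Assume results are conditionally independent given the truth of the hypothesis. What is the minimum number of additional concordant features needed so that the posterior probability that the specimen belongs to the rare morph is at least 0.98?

5

Prior odds = 0.041/0.959 = 41/959.
Combined Bayes factor of the evidence already in hand = 6 × 1.7 × 6 = 61.2.
Odds after that evidence = (41/959) × 61.2 = 12546/4795.
Target odds = 0.98/0.02 = 49.
Need 2ⁿ ≥ 49 ÷ (12546/4795) = 234955/12546.
2⁴ = 16 falls short of 234955/12546 but 2⁵ = 32 reaches it, so n = 5.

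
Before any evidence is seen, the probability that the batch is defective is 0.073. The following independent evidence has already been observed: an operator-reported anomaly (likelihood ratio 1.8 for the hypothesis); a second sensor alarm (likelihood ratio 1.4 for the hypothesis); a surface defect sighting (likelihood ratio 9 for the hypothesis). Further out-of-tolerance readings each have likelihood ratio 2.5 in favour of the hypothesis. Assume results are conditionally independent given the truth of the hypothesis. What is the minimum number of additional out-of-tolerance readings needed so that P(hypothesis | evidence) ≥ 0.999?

7

Prior odds = 0.073/0.927 = 73/927.
Combined Bayes factor of the evidence already in hand = 1.8 × 1.4 × 9 = 22.68.
Odds after that evidence = (73/927) × 22.68 = 4599/2575.
Target odds = 0.999/0.001 = 999.
Need 2.5ⁿ ≥ 999 ÷ (4599/2575) = 285825/511.
2.5⁶ = 244.140625 falls short of 285825/511 but 2.5⁷ = 610.3515625 reaches it, so n = 7.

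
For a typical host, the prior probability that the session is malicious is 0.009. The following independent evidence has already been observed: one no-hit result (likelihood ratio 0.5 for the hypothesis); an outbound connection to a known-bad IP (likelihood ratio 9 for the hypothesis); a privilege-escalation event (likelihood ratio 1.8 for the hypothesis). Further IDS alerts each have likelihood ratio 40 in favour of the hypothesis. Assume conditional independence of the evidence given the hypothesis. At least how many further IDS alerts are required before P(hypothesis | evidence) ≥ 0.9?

Prior odds = 0.009/0.991 = 9/991.
Combined Bayes factor of the evidence already in hand = 0.5 × 9 × 1.8 = 8.1.
Odds after that evidence = (9/991) × 8.1 = 729/9910.
Target odds = 0.9/0.1 = 9.
Need 40ⁿ ≥ 9 ÷ (729/9910) = 9910/81.
40¹ = 40 falls short of 9910/81 but 40² = 1600 reaches it, so n = 2.

2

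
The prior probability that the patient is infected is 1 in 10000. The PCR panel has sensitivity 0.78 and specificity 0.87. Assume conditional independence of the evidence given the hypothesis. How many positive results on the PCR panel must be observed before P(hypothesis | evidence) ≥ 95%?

Prior odds: 0.0001 ÷ 0.9999 = 1/9999.
False-positive rate = 1 − 0.87 = 0.13; likelihood ratio of a positive = 0.78/0.13 = 6.
Target posterior odds = 0.95/0.05 = 19.
Require 6ⁿ ≥ 19 ÷ (1/9999) = 189981.
6⁶ = 46656 falls short of 189981 but 6⁷ = 279936 reaches it, so n = 7.

7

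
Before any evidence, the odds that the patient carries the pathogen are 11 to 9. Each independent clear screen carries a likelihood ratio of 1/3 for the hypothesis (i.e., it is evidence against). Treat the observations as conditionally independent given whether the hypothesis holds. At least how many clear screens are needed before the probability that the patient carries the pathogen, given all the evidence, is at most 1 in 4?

Prior odds = 11/9.
Likelihood ratio per clear screen = 1/3.
Target posterior odds = 0.25/0.75 = 1/3.
Require (1/3)ⁿ ≤ 1/3 ÷ (11/9) = 3/11.
(1/3)¹ = 1/3 is still above 3/11 but (1/3)² = 1/9 is at or below it, so n = 2.

2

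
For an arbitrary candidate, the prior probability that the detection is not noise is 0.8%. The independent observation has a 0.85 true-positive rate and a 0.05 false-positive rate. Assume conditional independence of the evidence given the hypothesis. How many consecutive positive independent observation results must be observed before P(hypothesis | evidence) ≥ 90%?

Prior odds = 0.008/0.992 = 1/124.
Likelihood ratio of a positive result = 0.85/0.05 = 17.
Target posterior odds = 0.9/0.1 = 9.
Need (1/124) × 17ⁿ ≥ 9, i.e. 17ⁿ ≥ 1116.
17² = 289 falls short of 1116 but 17³ = 4913 reaches it, so n = 3.

3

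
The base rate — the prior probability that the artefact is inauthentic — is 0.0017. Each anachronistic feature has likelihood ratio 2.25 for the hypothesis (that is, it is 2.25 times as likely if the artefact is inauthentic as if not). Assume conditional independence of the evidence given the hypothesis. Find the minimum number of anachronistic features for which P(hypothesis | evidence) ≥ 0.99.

Prior odds = 0.0017/0.9983 = 17/9983.
Likelihood ratio per anachronistic feature = 2.25.
Target posterior odds = 0.99/0.01 = 99.
Need (17/9983) × 2.25ⁿ ≥ 99, i.e. 2.25ⁿ ≥ 988317/17.
2.25¹³ ≈37876.8 falls short of 988317/17 but 2.25¹⁴ ≈85222.7 reaches it, so n = 14.

14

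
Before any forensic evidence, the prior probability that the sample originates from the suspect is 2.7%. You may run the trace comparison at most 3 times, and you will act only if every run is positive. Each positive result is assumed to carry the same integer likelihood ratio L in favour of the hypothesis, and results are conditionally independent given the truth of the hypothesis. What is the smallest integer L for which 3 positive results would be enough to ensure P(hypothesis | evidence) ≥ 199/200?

20

Prior odds = 0.027/0.973 = 27/973.
Target odds = 0.995/0.005 = 199.
Need L³ ≥ 199 ÷ (27/973) = 193627/27.
19³ = 6859 < 193627/27 ≤ 8000 = 20³, so L = 20.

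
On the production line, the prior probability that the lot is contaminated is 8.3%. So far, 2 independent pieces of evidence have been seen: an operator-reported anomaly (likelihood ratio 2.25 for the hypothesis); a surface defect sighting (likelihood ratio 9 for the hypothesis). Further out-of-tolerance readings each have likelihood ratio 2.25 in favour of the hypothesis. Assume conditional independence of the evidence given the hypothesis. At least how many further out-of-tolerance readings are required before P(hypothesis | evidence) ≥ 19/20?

Prior odds = 0.083/0.917 = 83/917.
Combined Bayes factor of the evidence already in hand = 2.25 × 9 = 20.25.
Odds after that evidence = (83/917) × 20.25 = 6723/3668.
Target odds = 0.95/0.05 = 19.
Need 2.25ⁿ ≥ 19 ÷ (6723/3668) = 69692/6723.
2.25² = 5.0625 falls short of 69692/6723 but 2.25³ = 11.390625 reaches it, so n = 3.

3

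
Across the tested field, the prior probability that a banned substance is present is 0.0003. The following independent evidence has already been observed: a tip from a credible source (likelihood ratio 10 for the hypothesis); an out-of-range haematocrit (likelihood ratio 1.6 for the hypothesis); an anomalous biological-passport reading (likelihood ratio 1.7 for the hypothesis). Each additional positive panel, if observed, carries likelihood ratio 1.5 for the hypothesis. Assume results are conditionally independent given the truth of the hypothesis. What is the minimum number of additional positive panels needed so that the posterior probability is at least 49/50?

Prior odds = 0.0003/0.9997 = 3/9997.
Combined Bayes factor of the evidence already in hand = 10 × 1.6 × 1.7 = 27.2.
Odds after that evidence = (3/9997) × 27.2 = 408/49985.
Target odds = 0.98/0.02 = 49.
Need 1.5ⁿ ≥ 49 ÷ (408/49985) = 2449265/408.
1.5²¹ ≈4987.89 falls short of 2449265/408 but 1.5²² ≈7481.83 reaches it, so n = 22.

22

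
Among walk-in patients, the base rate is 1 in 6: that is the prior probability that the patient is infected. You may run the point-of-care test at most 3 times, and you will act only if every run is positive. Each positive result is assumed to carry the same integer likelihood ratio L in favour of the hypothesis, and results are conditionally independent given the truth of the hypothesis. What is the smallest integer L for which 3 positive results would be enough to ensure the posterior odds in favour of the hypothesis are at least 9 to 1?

Prior odds = (1/6)/(5/6) = 0.2.
Target odds = 9.
Need L³ ≥ 9 ÷ 0.2 = 45.
3³ = 27 < 45 ≤ 64 = 4³, so L = 4.

4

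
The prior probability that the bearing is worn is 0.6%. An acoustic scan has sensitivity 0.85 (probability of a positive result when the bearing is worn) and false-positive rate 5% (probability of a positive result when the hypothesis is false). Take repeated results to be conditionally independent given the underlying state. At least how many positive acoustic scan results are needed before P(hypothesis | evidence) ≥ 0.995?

4

Prior odds = 0.006/0.994 = 3/497.
Likelihood ratio of a positive result = 0.85/0.05 = 17.
Target posterior odds = 0.995/0.005 = 199.
Need (3/497) × 17ⁿ ≥ 199, i.e. 17ⁿ ≥ 98903/3.
17³ = 4913 falls short of 98903/3 but 17⁴ = 83521 reaches it, so n = 4.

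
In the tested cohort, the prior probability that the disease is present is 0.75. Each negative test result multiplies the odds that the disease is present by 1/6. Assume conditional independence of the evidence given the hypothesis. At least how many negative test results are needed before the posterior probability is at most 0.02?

3

Prior odds: 0.75 ÷ 0.25 = 3.
Likelihood ratio per negative test result = 1/6.
Target odds: 0.02 ÷ 0.98 = 1/49.
Require (1/6)ⁿ ≤ 1/49 ÷ 3 = 1/147.
(1/6)² = 1/36 is still above 1/147 but (1/6)³ = 1/216 is at or below it, so n = 3.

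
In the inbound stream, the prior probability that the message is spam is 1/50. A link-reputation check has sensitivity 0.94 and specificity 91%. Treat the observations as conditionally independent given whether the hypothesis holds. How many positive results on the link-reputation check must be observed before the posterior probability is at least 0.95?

3

Prior odds: 0.02 ÷ 0.98 = 1/49.
False-positive rate = 1 − 0.91 = 0.09; likelihood ratio of a positive = 0.94/0.09 = 94/9.
Target odds: 0.95 ÷ 0.05 = 19.
Need (1/49) × (94/9)ⁿ ≥ 19, i.e. (94/9)ⁿ ≥ 931.
(94/9)² = 8836/81 falls short of 931 but (94/9)³ = 830584/729 reaches it, so n = 3.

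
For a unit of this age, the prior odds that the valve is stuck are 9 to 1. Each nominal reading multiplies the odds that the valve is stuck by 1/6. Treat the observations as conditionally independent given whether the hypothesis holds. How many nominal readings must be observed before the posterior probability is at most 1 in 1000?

6

Prior odds = 9.
Likelihood ratio per nominal reading = 1/6.
Target odds: 0.001 ÷ 0.999 = 1/999.
Need 9 × (1/6)ⁿ ≤ 1/999, i.e. (1/6)ⁿ ≤ 1/8991.
(1/6)⁵ = 1/7776 is still above 1/8991 but (1/6)⁶ = 1/46656 is at or below it, so n = 6.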